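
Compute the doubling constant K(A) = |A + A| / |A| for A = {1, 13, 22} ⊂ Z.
K = |A + A| / |A| = 6/3 = 2

Enumerate A + A = {a + b : a, b ∈ A}. With |A| = 3, there are |A|^2 = 9 ordered sum pairs; collecting distinct values, A + A = {2, 14, 23, 26, 35, 44}, so |A + A| = 6. Thus K = 6/3 = 2. For comparison, the minimum possible |A + A| over all 3-element sets is 2·3 − 1 = 5 (so min K = 5/3), attained only by arithmetic progressions.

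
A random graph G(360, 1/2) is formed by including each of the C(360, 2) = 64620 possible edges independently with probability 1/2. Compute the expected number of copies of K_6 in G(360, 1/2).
E[# K_6] = C(360, 6) · (1/2)^C(6, 2) = 2899305949260 / 2^15 = 724826487315/8192 ≈ 88479795.814819

For each 6-subset S of vertices (there are C(360, 6) = 2899305949260 such S), let X_S = 1 if S induces a K_6 (all C(6, 2) = 15 edges present). Then P(X_S = 1) = (1/2)^15 = 1/32768. By linearity of expectation, E[# K_6] = C(360, 6) · (1/2)^15 = 2899305949260 / 32768 = 724826487315/8192 ≈ 88479795.814819.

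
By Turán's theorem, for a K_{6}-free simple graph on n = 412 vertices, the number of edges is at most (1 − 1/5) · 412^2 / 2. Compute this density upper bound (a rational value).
Turán density bound = (4/5) · 412^2/2 = 339488/5 ≈ 67897.6

Turán's theorem: ex(n, K_{r+1}) is achieved by the complete r-partite Turán graph T(n, r) with parts as balanced as possible, and is at most (1 − 1/r) · n^2/2. For r = 5, n = 412: the density bound is (4/5) · 169744/2 = 339488/5 ≈ 67897.6. The integer-valued extremum is e(T(412, 5)) = 67897, which is strictly less than the density bound 339488/5 since 5 ∤ 412 (the parts of T(412, 5) cannot all be equal).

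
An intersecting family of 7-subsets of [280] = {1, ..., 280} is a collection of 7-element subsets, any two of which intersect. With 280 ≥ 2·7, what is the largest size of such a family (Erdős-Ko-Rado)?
max |F| = C(279, 6) = 620566904595

Erdős-Ko-Rado (1961): when n ≥ 2k, max |F| = C(n−1, k−1). The bound is attained by the star {A : i ∈ A} for any fixed i ∈ [n]. Here C(280−1, 7−1) = C(279, 6) = 620566904595.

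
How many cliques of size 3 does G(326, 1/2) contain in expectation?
E[# K_3] = C(326, 3) · (1/2)^C(3, 2) = 5721300 / 2^3 = 1430325/2 = 715162.5

For each 3-subset S of vertices (there are C(326, 3) = 5721300 such S), let X_S = 1 if S induces a K_3 (all C(3, 2) = 3 edges present). Then P(X_S = 1) = (1/2)^3 = 1/8. By linearity of expectation, E[# K_3] = C(326, 3) · (1/2)^3 = 5721300 / 8 = 1430325/2 = 715162.5.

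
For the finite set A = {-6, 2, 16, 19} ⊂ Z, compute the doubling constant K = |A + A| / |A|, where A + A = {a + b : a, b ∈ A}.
K = |A + A| / |A| = 10/4 = 5/2

Enumerate A + A = {a + b : a, b ∈ A}. With |A| = 4, there are |A|^2 = 16 ordered sum pairs; collecting distinct values, A + A = {-12, -4, 4, 10, 13, 18, 21, 32, 35, 38}, so |A + A| = 10. Thus K = 10/4 = 5/2. For comparison, the minimum possible |A + A| over all 4-element sets is 2·4 − 1 = 7 (so min K = 7/4), attained only by arithmetic progressions.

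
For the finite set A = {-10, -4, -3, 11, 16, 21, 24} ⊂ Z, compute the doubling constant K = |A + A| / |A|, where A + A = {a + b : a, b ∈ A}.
K = |A + A| / |A| = 27/7

Enumerate A + A = {a + b : a, b ∈ A}. With |A| = 7, there are |A|^2 = 49 ordered sum pairs; collecting distinct values, A + A = {-20, -14, -13, -8, -7, -6, 1, 6, 7, 8, 11, 12, 13, 14, 17, 18, 20, 21, 22, 27, 32, 35, 37, 40, 42, 45, 48}, so |A + A| = 27. Thus K = 27/7. For comparison, the minimum possible |A + A| over all 7-element sets is 2·7 − 1 = 13 (so min K = 13/7), attained only by arithmetic progressions.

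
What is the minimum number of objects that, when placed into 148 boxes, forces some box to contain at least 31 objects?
n = (31 − 1)·148 + 1 = 4441

By the generalised pigeonhole principle, to guarantee some box contains ≥ r objects we need more than (r − 1) · k objects total. Threshold: n = (r − 1) · k + 1. With r = 31 and k = 148: n = 30 · 148 + 1 = 4440 + 1 = 4441. For n = 4440 = 30 · 148, we can put exactly 30 objects in every box, avoiding 31 in any single one — so 4441 is tight.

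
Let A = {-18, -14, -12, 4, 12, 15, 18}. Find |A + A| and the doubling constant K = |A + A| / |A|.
K = |A + A| / |A| = 26/7

Enumerate A + A = {a + b : a, b ∈ A}. With |A| = 7, there are |A|^2 = 49 ordered sum pairs; collecting distinct values, A + A = {-36, -32, -30, -28, -26, -24, -14, -10, -8, -6, -3, -2, 0, 1, 3, 4, 6, 8, 16, 19, 22, 24, 27, 30, 33, 36}, so |A + A| = 26. Thus K = 26/7. For comparison, the minimum possible |A + A| over all 7-element sets is 2·7 − 1 = 13 (so min K = 13/7), attained only by arithmetic progressions.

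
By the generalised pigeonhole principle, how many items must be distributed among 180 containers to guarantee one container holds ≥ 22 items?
n = (22 − 1)·180 + 1 = 3781

By the generalised pigeonhole principle, to guarantee some box contains ≥ r objects we need more than (r − 1) · k objects total. Threshold: n = (r − 1) · k + 1. With r = 22 and k = 180: n = 21 · 180 + 1 = 3780 + 1 = 3781. For n = 3780 = 21 · 180, we can put exactly 21 objects in every box, avoiding 22 in any single one — so 3781 is tight.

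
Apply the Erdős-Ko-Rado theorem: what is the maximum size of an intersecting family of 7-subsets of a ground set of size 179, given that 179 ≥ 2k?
max |F| = C(178, 6) = 40570171180

The Erdős-Ko-Rado theorem states: for n ≥ 2k, an intersecting family of k-subsets of an n-element set has size at most C(n − 1, k − 1), with equality for 'star' families {A ⊆ [n] : |A| = k, i ∈ A} (fix an element i). For n = 179, k = 7: C(178, 6) = 40570171180.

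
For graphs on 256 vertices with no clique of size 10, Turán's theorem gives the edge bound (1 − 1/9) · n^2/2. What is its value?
Turán density bound = (8/9) · 256^2/2 = 262144/9 ≈ 29127.1111

Turán's theorem: ex(n, K_{r+1}) is achieved by the complete r-partite Turán graph T(n, r) with parts as balanced as possible, and is at most (1 − 1/r) · n^2/2. For r = 9, n = 256: the density bound is (8/9) · 65536/2 = 262144/9 ≈ 29127.1111. The integer-valued extremum is e(T(256, 9)) = 29126, which is strictly less than the density bound 262144/9 since 9 ∤ 256 (the parts of T(256, 9) cannot all be equal).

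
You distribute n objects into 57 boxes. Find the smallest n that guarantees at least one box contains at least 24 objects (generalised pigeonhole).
n = (24 − 1)·57 + 1 = 1312

By the generalised pigeonhole principle, to guarantee some box contains ≥ r objects we need more than (r − 1) · k objects total. Threshold: n = (r − 1) · k + 1. With r = 24 and k = 57: n = 23 · 57 + 1 = 1311 + 1 = 1312. For n = 1311 = 23 · 57, we can put exactly 23 objects in every box, avoiding 24 in any single one — so 1312 is tight.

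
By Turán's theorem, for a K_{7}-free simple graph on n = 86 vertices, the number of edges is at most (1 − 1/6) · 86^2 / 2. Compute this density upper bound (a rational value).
Turán density bound = (5/6) · 86^2/2 = 9245/3 ≈ 3081.6667

Turán's theorem: ex(n, K_{r+1}) is achieved by the complete r-partite Turán graph T(n, r) with parts as balanced as possible, and is at most (1 − 1/r) · n^2/2. For r = 6, n = 86: the density bound is (5/6) · 7396/2 = 9245/3 ≈ 3081.6667. The integer-valued extremum is e(T(86, 6)) = 3081, which is strictly less than the density bound 9245/3 since 6 ∤ 86 (the parts of T(86, 6) cannot all be equal).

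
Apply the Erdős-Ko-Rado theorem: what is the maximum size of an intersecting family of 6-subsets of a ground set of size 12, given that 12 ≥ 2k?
max |F| = C(11, 5) = 462

Erdős-Ko-Rado (1961): when n ≥ 2k, max |F| = C(n−1, k−1). The bound is attained by the star {A : i ∈ A} for any fixed i ∈ [n]. Here C(12−1, 6−1) = C(11, 5) = 462.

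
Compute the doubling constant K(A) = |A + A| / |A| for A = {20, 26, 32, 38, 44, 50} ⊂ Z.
K = |A + A| / |A| = 11/6

Enumerate A + A = {a + b : a, b ∈ A}. With |A| = 6, there are |A|^2 = 36 ordered sum pairs; collecting distinct values, A + A = {40, 46, 52, 58, 64, 70, 76, 82, 88, 94, 100}, so |A + A| = 11. Thus K = 11/6. Here |A + A| = 2|A| − 1 = 11, the minimum possible — so K = 11/6 is minimal, which holds iff A is an arithmetic progression.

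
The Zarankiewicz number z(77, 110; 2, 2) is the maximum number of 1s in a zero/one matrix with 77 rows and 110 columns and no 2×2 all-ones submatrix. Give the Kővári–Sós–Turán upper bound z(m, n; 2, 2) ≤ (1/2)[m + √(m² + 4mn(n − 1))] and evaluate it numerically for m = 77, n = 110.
z(77, 110; 2, 2) ≤ (1/2)[77 + √(77² + 4·77·110·109)] = (1/2)[77 + √3698849] = 1000.1196

Kővári–Sós–Turán: let r_1, ..., r_77 be the row sums and z = Σ r_i the total number of 1s. Each pair of columns can share at most one row with both entries 1 (else a 2×2 all-ones block appears), so Σ_i C(r_i, 2) ≤ C(110, 2) = 5995. By convexity Σ_i C(r_i, 2) ≥ 77·C(z/77, 2) = z(z − 77)/(2·77), giving z² − 77z − 77·110·109 ≤ 0 and hence z ≤ (1/2)[77 + √(5929 + 4·923230)] = (1/2)[77 + √3698849] ≈ (1/2)(77 + 1923.2392) = 1000.1196.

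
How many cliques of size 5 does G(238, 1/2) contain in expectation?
E[# K_5] = C(238, 5) · (1/2)^C(5, 2) = 6100139682 / 2^10 = 3050069841/512 ≈ 5957167.658203

For each 5-subset S of vertices (there are C(238, 5) = 6100139682 such S), let X_S = 1 if S induces a K_5 (all C(5, 2) = 10 edges present). Then P(X_S = 1) = (1/2)^10 = 1/1024. By linearity of expectation, E[# K_5] = C(238, 5) · (1/2)^10 = 6100139682 / 1024 = 3050069841/512 ≈ 5957167.658203.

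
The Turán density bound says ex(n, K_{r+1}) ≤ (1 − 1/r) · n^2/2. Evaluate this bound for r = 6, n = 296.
Turán density bound = (5/6) · 296^2/2 = 109520/3 ≈ 36506.6667

Turán's theorem: ex(n, K_{r+1}) is achieved by the complete r-partite Turán graph T(n, r) with parts as balanced as possible, and is at most (1 − 1/r) · n^2/2. For r = 6, n = 296: the density bound is (5/6) · 87616/2 = 109520/3 ≈ 36506.6667. The integer-valued extremum is e(T(296, 6)) = 36506, which is strictly less than the density bound 109520/3 since 6 ∤ 296 (the parts of T(296, 6) cannot all be equal).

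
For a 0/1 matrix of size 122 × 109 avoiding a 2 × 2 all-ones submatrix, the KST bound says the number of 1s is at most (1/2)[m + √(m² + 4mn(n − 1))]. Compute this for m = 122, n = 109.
z(122, 109; 2, 2) ≤ (1/2)[122 + √(122² + 4·122·109·108)] = (1/2)[122 + √5759620] = 1260.9604

Kővári–Sós–Turán: let r_1, ..., r_122 be the row sums and z = Σ r_i the total number of 1s. Each pair of columns can share at most one row with both entries 1 (else a 2×2 all-ones block appears), so Σ_i C(r_i, 2) ≤ C(109, 2) = 5886. By convexity Σ_i C(r_i, 2) ≥ 122·C(z/122, 2) = z(z − 122)/(2·122), giving z² − 122z − 122·109·108 ≤ 0 and hence z ≤ (1/2)[122 + √(14884 + 4·1436184)] = (1/2)[122 + √5759620] ≈ (1/2)(122 + 2399.9208) = 1260.9604.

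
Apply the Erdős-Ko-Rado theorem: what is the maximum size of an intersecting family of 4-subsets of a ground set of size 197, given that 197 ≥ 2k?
max |F| = C(196, 3) = 1235780

Erdős-Ko-Rado (1961): when n ≥ 2k, max |F| = C(n−1, k−1). The bound is attained by the star {A : i ∈ A} for any fixed i ∈ [n]. Here C(197−1, 4−1) = C(196, 3) = 1235780.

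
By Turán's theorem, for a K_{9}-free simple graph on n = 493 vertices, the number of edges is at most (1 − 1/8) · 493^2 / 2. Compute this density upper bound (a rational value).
Turán density bound = (7/8) · 493^2/2 = 1701343/16 ≈ 106333.9375

Turán's theorem: ex(n, K_{r+1}) is achieved by the complete r-partite Turán graph T(n, r) with parts as balanced as possible, and is at most (1 − 1/r) · n^2/2. For r = 8, n = 493: the density bound is (7/8) · 243049/2 = 1701343/16 ≈ 106333.9375. The integer-valued extremum is e(T(493, 8)) = 106333, which is strictly less than the density bound 1701343/16 since 8 ∤ 493 (the parts of T(493, 8) cannot all be equal).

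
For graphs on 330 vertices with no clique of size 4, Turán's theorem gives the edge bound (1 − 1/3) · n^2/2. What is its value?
Turán density bound = (2/3) · 330^2/2 = 36300

Turán's theorem: ex(n, K_{r+1}) is achieved by the complete r-partite Turán graph T(n, r) with parts as balanced as possible, and is at most (1 − 1/r) · n^2/2. For r = 3, n = 330: the density bound is (2/3) · 108900/2 = 36300. Since 3 ∣ 330, the Turán graph T(330, 3) has parts of equal size 110, and its edge count e(T(330, 3)) = 36300 attains the density bound exactly.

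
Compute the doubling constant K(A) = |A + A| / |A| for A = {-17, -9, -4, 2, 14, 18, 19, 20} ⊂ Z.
K = |A + A| / |A| = 33/8

Enumerate A + A = {a + b : a, b ∈ A}. With |A| = 8, there are |A|^2 = 64 ordered sum pairs; collecting distinct values, A + A = {-34, -26, -21, -18, -15, -13, -8, -7, -3, -2, 1, 2, 3, 4, 5, 9, 10, 11, 14, 15, 16, 20, 21, 22, 28, 32, 33, 34, 36, 37, 38, 39, 40}, so |A + A| = 33. Thus K = 33/8. For comparison, the minimum possible |A + A| over all 8-element sets is 2·8 − 1 = 15 (so min K = 15/8), attained only by arithmetic progressions.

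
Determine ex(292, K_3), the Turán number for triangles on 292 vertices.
ex(292, K_3) = ⌊292^2/4⌋ = 21316

Mantel (1907): a triangle-free graph on n vertices has at most ⌊n^2/4⌋ edges, with equality for the complete bipartite graph K_{⌊n/2⌋, ⌈n/2⌉}. For n = 292: ⌊292^2/4⌋ = ⌊85264/4⌋ = 21316. The extremal graph is K_{146, 146}, which has 146·146 = 21316 edges.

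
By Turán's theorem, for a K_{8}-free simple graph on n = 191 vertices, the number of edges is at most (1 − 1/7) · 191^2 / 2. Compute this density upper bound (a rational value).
Turán density bound = (6/7) · 191^2/2 = 109443/7 ≈ 15634.7143

Turán's theorem: ex(n, K_{r+1}) is achieved by the complete r-partite Turán graph T(n, r) with parts as balanced as possible, and is at most (1 − 1/r) · n^2/2. For r = 7, n = 191: the density bound is (6/7) · 36481/2 = 109443/7 ≈ 15634.7143. The integer-valued extremum is e(T(191, 7)) = 15634, which is strictly less than the density bound 109443/7 since 7 ∤ 191 (the parts of T(191, 7) cannot all be equal).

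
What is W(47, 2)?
W(47, 2) = 47 + 1 = 48

A 2-term AP is any pair of integers, so a monochromatic 2-AP exists iff some colour is used at least twice. With 47 colours, the colouring i ↦ i on {1, ..., 47} uses each colour once, avoiding any monochromatic pair, so W(47, 2) > 47. For {1, ..., 48}, pigeonhole forces two integers of the same colour, which form a monochromatic 2-AP. Hence W(47, 2) = 48.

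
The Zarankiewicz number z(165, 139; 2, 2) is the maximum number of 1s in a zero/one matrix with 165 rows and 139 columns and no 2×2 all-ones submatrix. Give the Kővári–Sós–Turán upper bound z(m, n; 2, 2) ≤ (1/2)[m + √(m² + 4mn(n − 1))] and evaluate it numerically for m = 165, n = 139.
z(165, 139; 2, 2) ≤ (1/2)[165 + √(165² + 4·165·139·138)] = (1/2)[165 + √12687345] = 1863.465

Kővári–Sós–Turán: let r_1, ..., r_165 be the row sums and z = Σ r_i the total number of 1s. Each pair of columns can share at most one row with both entries 1 (else a 2×2 all-ones block appears), so Σ_i C(r_i, 2) ≤ C(139, 2) = 9591. By convexity Σ_i C(r_i, 2) ≥ 165·C(z/165, 2) = z(z − 165)/(2·165), giving z² − 165z − 165·139·138 ≤ 0 and hence z ≤ (1/2)[165 + √(27225 + 4·3165030)] = (1/2)[165 + √12687345] ≈ (1/2)(165 + 3561.93) = 1863.465.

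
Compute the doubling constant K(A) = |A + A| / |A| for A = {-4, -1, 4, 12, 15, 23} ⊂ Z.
K = |A + A| / |A| = 17/6

Enumerate A + A = {a + b : a, b ∈ A}. With |A| = 6, there are |A|^2 = 36 ordered sum pairs; collecting distinct values, A + A = {-8, -5, -2, 0, 3, 8, 11, 14, 16, 19, 22, 24, 27, 30, 35, 38, 46}, so |A + A| = 17. Thus K = 17/6. For comparison, the minimum possible |A + A| over all 6-element sets is 2·6 − 1 = 11 (so min K = 11/6), attained only by arithmetic progressions.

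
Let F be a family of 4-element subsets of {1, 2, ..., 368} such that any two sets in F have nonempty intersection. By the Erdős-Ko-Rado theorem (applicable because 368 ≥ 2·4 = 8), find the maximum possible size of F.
max |F| = C(367, 3) = 8171255

The Erdős-Ko-Rado theorem states: for n ≥ 2k, an intersecting family of k-subsets of an n-element set has size at most C(n − 1, k − 1), with equality for 'star' families {A ⊆ [n] : |A| = k, i ∈ A} (fix an element i). For n = 368, k = 4: C(367, 3) = 8171255.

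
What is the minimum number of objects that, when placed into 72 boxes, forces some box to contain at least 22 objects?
n = (22 − 1)·72 + 1 = 1513

By the generalised pigeonhole principle, to guarantee some box contains ≥ r objects we need more than (r − 1) · k objects total. Threshold: n = (r − 1) · k + 1. With r = 22 and k = 72: n = 21 · 72 + 1 = 1512 + 1 = 1513. For n = 1512 = 21 · 72, we can put exactly 21 objects in every box, avoiding 22 in any single one — so 1513 is tight.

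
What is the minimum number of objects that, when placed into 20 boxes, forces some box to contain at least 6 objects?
n = (6 − 1)·20 + 1 = 101

By the generalised pigeonhole principle, to guarantee some box contains ≥ r objects we need more than (r − 1) · k objects total. Threshold: n = (r − 1) · k + 1. With r = 6 and k = 20: n = 5 · 20 + 1 = 100 + 1 = 101. For n = 100 = 5 · 20, we can put exactly 5 objects in every box, avoiding 6 in any single one — so 101 is tight.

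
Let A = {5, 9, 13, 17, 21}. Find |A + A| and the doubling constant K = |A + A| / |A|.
K = |A + A| / |A| = 9/5

Enumerate A + A = {a + b : a, b ∈ A}. With |A| = 5, there are |A|^2 = 25 ordered sum pairs; collecting distinct values, A + A = {10, 14, 18, 22, 26, 30, 34, 38, 42}, so |A + A| = 9. Thus K = 9/5. Here |A + A| = 2|A| − 1 = 9, the minimum possible — so K = 9/5 is minimal, which holds iff A is an arithmetic progression.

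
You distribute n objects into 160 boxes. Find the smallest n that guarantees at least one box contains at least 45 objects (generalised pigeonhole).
n = (45 − 1)·160 + 1 = 7041

By the generalised pigeonhole principle, to guarantee some box contains ≥ r objects we need more than (r − 1) · k objects total. Threshold: n = (r − 1) · k + 1. With r = 45 and k = 160: n = 44 · 160 + 1 = 7040 + 1 = 7041. For n = 7040 = 44 · 160, we can put exactly 44 objects in every box, avoiding 45 in any single one — so 7041 is tight.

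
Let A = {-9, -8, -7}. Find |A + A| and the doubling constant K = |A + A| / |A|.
K = |A + A| / |A| = 5/3

Enumerate A + A = {a + b : a, b ∈ A}. With |A| = 3, there are |A|^2 = 9 ordered sum pairs; collecting distinct values, A + A = {-18, -17, -16, -15, -14}, so |A + A| = 5. Thus K = 5/3. Here |A + A| = 2|A| − 1 = 5, the minimum possible — so K = 5/3 is minimal, which holds iff A is an arithmetic progression.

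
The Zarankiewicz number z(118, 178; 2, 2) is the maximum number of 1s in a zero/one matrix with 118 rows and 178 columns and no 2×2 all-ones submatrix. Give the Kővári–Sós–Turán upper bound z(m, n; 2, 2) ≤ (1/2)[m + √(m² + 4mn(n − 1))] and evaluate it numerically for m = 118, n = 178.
z(118, 178; 2, 2) ≤ (1/2)[118 + √(118² + 4·118·178·177)] = (1/2)[118 + √14884756] = 1988.0384

Kővári–Sós–Turán: let r_1, ..., r_118 be the row sums and z = Σ r_i the total number of 1s. Each pair of columns can share at most one row with both entries 1 (else a 2×2 all-ones block appears), so Σ_i C(r_i, 2) ≤ C(178, 2) = 15753. By convexity Σ_i C(r_i, 2) ≥ 118·C(z/118, 2) = z(z − 118)/(2·118), giving z² − 118z − 118·178·177 ≤ 0 and hence z ≤ (1/2)[118 + √(13924 + 4·3717708)] = (1/2)[118 + √14884756] ≈ (1/2)(118 + 3858.0767) = 1988.0384.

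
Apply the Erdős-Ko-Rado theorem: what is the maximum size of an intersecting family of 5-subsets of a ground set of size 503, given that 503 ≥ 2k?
max |F| = C(502, 4) = 2614572875

The Erdős-Ko-Rado theorem states: for n ≥ 2k, an intersecting family of k-subsets of an n-element set has size at most C(n − 1, k − 1), with equality for 'star' families {A ⊆ [n] : |A| = k, i ∈ A} (fix an element i). For n = 503, k = 5: C(502, 4) = 2614572875.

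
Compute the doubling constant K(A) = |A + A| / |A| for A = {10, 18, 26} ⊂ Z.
K = |A + A| / |A| = 5/3

Enumerate A + A = {a + b : a, b ∈ A}. With |A| = 3, there are |A|^2 = 9 ordered sum pairs; collecting distinct values, A + A = {20, 28, 36, 44, 52}, so |A + A| = 5. Thus K = 5/3. Here |A + A| = 2|A| − 1 = 5, the minimum possible — so K = 5/3 is minimal, which holds iff A is an arithmetic progression.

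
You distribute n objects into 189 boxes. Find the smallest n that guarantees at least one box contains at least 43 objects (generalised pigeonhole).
n = (43 − 1)·189 + 1 = 7939

By the generalised pigeonhole principle, to guarantee some box contains ≥ r objects we need more than (r − 1) · k objects total. Threshold: n = (r − 1) · k + 1. With r = 43 and k = 189: n = 42 · 189 + 1 = 7938 + 1 = 7939. For n = 7938 = 42 · 189, we can put exactly 42 objects in every box, avoiding 43 in any single one — so 7939 is tight.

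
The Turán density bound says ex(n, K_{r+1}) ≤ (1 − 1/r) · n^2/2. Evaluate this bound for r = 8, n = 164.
Turán density bound = (7/8) · 164^2/2 = 11767

Turán's theorem: ex(n, K_{r+1}) is achieved by the complete r-partite Turán graph T(n, r) with parts as balanced as possible, and is at most (1 − 1/r) · n^2/2. For r = 8, n = 164: the density bound is (7/8) · 26896/2 = 11767. The integer-valued extremum is e(T(164, 8)) = 11766, which is strictly less than the density bound 11767 since 8 ∤ 164 (the parts of T(164, 8) cannot all be equal).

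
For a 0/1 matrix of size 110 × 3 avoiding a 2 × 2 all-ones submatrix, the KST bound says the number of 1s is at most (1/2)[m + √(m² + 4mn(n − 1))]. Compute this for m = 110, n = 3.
z(110, 3; 2, 2) ≤ (1/2)[110 + √(110² + 4·110·3·2)] = (1/2)[110 + √14740] = 115.7042

Kővári–Sós–Turán: let r_1, ..., r_110 be the row sums and z = Σ r_i the total number of 1s. Each pair of columns can share at most one row with both entries 1 (else a 2×2 all-ones block appears), so Σ_i C(r_i, 2) ≤ C(3, 2) = 3. By convexity Σ_i C(r_i, 2) ≥ 110·C(z/110, 2) = z(z − 110)/(2·110), giving z² − 110z − 110·3·2 ≤ 0 and hence z ≤ (1/2)[110 + √(12100 + 4·660)] = (1/2)[110 + √14740] ≈ (1/2)(110 + 121.4084) = 115.7042.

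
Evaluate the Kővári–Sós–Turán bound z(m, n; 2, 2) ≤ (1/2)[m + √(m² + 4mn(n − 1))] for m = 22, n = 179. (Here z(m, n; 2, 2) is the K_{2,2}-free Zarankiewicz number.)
z(22, 179; 2, 2) ≤ (1/2)[22 + √(22² + 4·22·179·178)] = (1/2)[22 + √2804340] = 848.3082

Kővári–Sós–Turán: let r_1, ..., r_22 be the row sums and z = Σ r_i the total number of 1s. Each pair of columns can share at most one row with both entries 1 (else a 2×2 all-ones block appears), so Σ_i C(r_i, 2) ≤ C(179, 2) = 15931. By convexity Σ_i C(r_i, 2) ≥ 22·C(z/22, 2) = z(z − 22)/(2·22), giving z² − 22z − 22·179·178 ≤ 0 and hence z ≤ (1/2)[22 + √(484 + 4·700964)] = (1/2)[22 + √2804340] ≈ (1/2)(22 + 1674.6164) = 848.3082.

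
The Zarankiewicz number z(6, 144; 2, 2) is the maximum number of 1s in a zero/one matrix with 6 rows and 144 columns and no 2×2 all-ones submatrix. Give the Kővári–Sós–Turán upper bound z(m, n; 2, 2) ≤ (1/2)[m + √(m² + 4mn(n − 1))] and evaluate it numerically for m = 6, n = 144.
z(6, 144; 2, 2) ≤ (1/2)[6 + √(6² + 4·6·144·143)] = (1/2)[6 + √494244] = 354.5124

Kővári–Sós–Turán: let r_1, ..., r_6 be the row sums and z = Σ r_i the total number of 1s. Each pair of columns can share at most one row with both entries 1 (else a 2×2 all-ones block appears), so Σ_i C(r_i, 2) ≤ C(144, 2) = 10296. By convexity Σ_i C(r_i, 2) ≥ 6·C(z/6, 2) = z(z − 6)/(2·6), giving z² − 6z − 6·144·143 ≤ 0 and hence z ≤ (1/2)[6 + √(36 + 4·123552)] = (1/2)[6 + √494244] ≈ (1/2)(6 + 703.0249) = 354.5124.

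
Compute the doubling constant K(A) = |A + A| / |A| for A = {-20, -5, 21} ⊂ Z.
K = |A + A| / |A| = 6/3 = 2

Enumerate A + A = {a + b : a, b ∈ A}. With |A| = 3, there are |A|^2 = 9 ordered sum pairs; collecting distinct values, A + A = {-40, -25, -10, 1, 16, 42}, so |A + A| = 6. Thus K = 6/3 = 2. For comparison, the minimum possible |A + A| over all 3-element sets is 2·3 − 1 = 5 (so min K = 5/3), attained only by arithmetic progressions.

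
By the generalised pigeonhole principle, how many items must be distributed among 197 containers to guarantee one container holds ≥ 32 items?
n = (32 − 1)·197 + 1 = 6108

By the generalised pigeonhole principle, to guarantee some box contains ≥ r objects we need more than (r − 1) · k objects total. Threshold: n = (r − 1) · k + 1. With r = 32 and k = 197: n = 31 · 197 + 1 = 6107 + 1 = 6108. For n = 6107 = 31 · 197, we can put exactly 31 objects in every box, avoiding 32 in any single one — so 6108 is tight.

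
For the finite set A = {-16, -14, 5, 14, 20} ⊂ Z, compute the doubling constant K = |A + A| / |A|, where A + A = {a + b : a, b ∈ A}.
K = |A + A| / |A| = 15/5 = 3

Enumerate A + A = {a + b : a, b ∈ A}. With |A| = 5, there are |A|^2 = 25 ordered sum pairs; collecting distinct values, A + A = {-32, -30, -28, -11, -9, -2, 0, 4, 6, 10, 19, 25, 28, 34, 40}, so |A + A| = 15. Thus K = 15/5 = 3. For comparison, the minimum possible |A + A| over all 5-element sets is 2·5 − 1 = 9 (so min K = 9/5), attained only by arithmetic progressions.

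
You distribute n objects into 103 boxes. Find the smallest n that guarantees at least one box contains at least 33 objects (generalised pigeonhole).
n = (33 − 1)·103 + 1 = 3297

By the generalised pigeonhole principle, to guarantee some box contains ≥ r objects we need more than (r − 1) · k objects total. Threshold: n = (r − 1) · k + 1. With r = 33 and k = 103: n = 32 · 103 + 1 = 3296 + 1 = 3297. For n = 3296 = 32 · 103, we can put exactly 32 objects in every box, avoiding 33 in any single one — so 3297 is tight.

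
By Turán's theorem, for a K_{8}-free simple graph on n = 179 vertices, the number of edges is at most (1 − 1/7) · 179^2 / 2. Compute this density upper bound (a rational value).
Turán density bound = (6/7) · 179^2/2 = 96123/7 ≈ 13731.8571

Turán's theorem: ex(n, K_{r+1}) is achieved by the complete r-partite Turán graph T(n, r) with parts as balanced as possible, and is at most (1 − 1/r) · n^2/2. For r = 7, n = 179: the density bound is (6/7) · 32041/2 = 96123/7 ≈ 13731.8571. The integer-valued extremum is e(T(179, 7)) = 13731, which is strictly less than the density bound 96123/7 since 7 ∤ 179 (the parts of T(179, 7) cannot all be equal).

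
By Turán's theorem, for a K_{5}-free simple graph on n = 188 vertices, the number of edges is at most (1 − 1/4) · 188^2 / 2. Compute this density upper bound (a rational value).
Turán density bound = (3/4) · 188^2/2 = 13254

Turán's theorem: ex(n, K_{r+1}) is achieved by the complete r-partite Turán graph T(n, r) with parts as balanced as possible, and is at most (1 − 1/r) · n^2/2. For r = 4, n = 188: the density bound is (3/4) · 35344/2 = 13254. Since 4 ∣ 188, the Turán graph T(188, 4) has parts of equal size 47, and its edge count e(T(188, 4)) = 13254 attains the density bound exactly.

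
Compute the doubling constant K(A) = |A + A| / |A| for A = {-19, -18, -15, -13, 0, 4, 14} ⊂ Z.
K = |A + A| / |A| = 27/7

Enumerate A + A = {a + b : a, b ∈ A}. With |A| = 7, there are |A|^2 = 49 ordered sum pairs; collecting distinct values, A + A = {-38, -37, -36, -34, -33, -32, -31, -30, -28, -26, -19, -18, -15, -14, -13, -11, -9, -5, -4, -1, 0, 1, 4, 8, 14, 18, 28}, so |A + A| = 27. Thus K = 27/7. For comparison, the minimum possible |A + A| over all 7-element sets is 2·7 − 1 = 13 (so min K = 13/7), attained only by arithmetic progressions.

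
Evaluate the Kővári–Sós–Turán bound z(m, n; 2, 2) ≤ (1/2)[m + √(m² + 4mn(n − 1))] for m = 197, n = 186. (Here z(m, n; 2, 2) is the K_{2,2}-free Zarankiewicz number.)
z(197, 186; 2, 2) ≤ (1/2)[197 + √(197² + 4·197·186·185)] = (1/2)[197 + √27153889] = 2703.9697

Kővári–Sós–Turán: let r_1, ..., r_197 be the row sums and z = Σ r_i the total number of 1s. Each pair of columns can share at most one row with both entries 1 (else a 2×2 all-ones block appears), so Σ_i C(r_i, 2) ≤ C(186, 2) = 17205. By convexity Σ_i C(r_i, 2) ≥ 197·C(z/197, 2) = z(z − 197)/(2·197), giving z² − 197z − 197·186·185 ≤ 0 and hence z ≤ (1/2)[197 + √(38809 + 4·6778770)] = (1/2)[197 + √27153889] ≈ (1/2)(197 + 5210.9394) = 2703.9697.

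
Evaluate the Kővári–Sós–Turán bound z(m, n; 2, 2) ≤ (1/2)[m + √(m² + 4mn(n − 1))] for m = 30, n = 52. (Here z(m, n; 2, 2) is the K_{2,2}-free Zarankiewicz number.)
z(30, 52; 2, 2) ≤ (1/2)[30 + √(30² + 4·30·52·51)] = (1/2)[30 + √319140] = 297.4624

Kővári–Sós–Turán: let r_1, ..., r_30 be the row sums and z = Σ r_i the total number of 1s. Each pair of columns can share at most one row with both entries 1 (else a 2×2 all-ones block appears), so Σ_i C(r_i, 2) ≤ C(52, 2) = 1326. By convexity Σ_i C(r_i, 2) ≥ 30·C(z/30, 2) = z(z − 30)/(2·30), giving z² − 30z − 30·52·51 ≤ 0 and hence z ≤ (1/2)[30 + √(900 + 4·79560)] = (1/2)[30 + √319140] ≈ (1/2)(30 + 564.9248) = 297.4624.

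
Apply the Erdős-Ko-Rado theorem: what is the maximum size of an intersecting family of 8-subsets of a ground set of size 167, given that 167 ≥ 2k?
max |F| = C(166, 7) = 606252889440

Erdős-Ko-Rado (1961): when n ≥ 2k, max |F| = C(n−1, k−1). The bound is attained by the star {A : i ∈ A} for any fixed i ∈ [n]. Here C(167−1, 8−1) = C(166, 7) = 606252889440.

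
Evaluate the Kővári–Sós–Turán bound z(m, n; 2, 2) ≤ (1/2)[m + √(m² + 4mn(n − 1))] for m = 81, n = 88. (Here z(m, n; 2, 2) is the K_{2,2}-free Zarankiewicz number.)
z(81, 88; 2, 2) ≤ (1/2)[81 + √(81² + 4·81·88·87)] = (1/2)[81 + √2487105] = 829.0279

Kővári–Sós–Turán: let r_1, ..., r_81 be the row sums and z = Σ r_i the total number of 1s. Each pair of columns can share at most one row with both entries 1 (else a 2×2 all-ones block appears), so Σ_i C(r_i, 2) ≤ C(88, 2) = 3828. By convexity Σ_i C(r_i, 2) ≥ 81·C(z/81, 2) = z(z − 81)/(2·81), giving z² − 81z − 81·88·87 ≤ 0 and hence z ≤ (1/2)[81 + √(6561 + 4·620136)] = (1/2)[81 + √2487105] ≈ (1/2)(81 + 1577.0558) = 829.0279.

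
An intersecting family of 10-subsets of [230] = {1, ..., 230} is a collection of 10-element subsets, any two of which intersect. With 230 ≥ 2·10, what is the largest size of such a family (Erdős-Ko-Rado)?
max |F| = C(229, 9) = 4070260829119420

The Erdős-Ko-Rado theorem states: for n ≥ 2k, an intersecting family of k-subsets of an n-element set has size at most C(n − 1, k − 1), with equality for 'star' families {A ⊆ [n] : |A| = k, i ∈ A} (fix an element i). For n = 230, k = 10: C(229, 9) = 4070260829119420.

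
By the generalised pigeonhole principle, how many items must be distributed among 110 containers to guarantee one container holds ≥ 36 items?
n = (36 − 1)·110 + 1 = 3851

By the generalised pigeonhole principle, to guarantee some box contains ≥ r objects we need more than (r − 1) · k objects total. Threshold: n = (r − 1) · k + 1. With r = 36 and k = 110: n = 35 · 110 + 1 = 3850 + 1 = 3851. For n = 3850 = 35 · 110, we can put exactly 35 objects in every box, avoiding 36 in any single one — so 3851 is tight.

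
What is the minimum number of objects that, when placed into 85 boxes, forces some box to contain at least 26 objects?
n = (26 − 1)·85 + 1 = 2126

By the generalised pigeonhole principle, to guarantee some box contains ≥ r objects we need more than (r − 1) · k objects total. Threshold: n = (r − 1) · k + 1. With r = 26 and k = 85: n = 25 · 85 + 1 = 2125 + 1 = 2126. For n = 2125 = 25 · 85, we can put exactly 25 objects in every box, avoiding 26 in any single one — so 2126 is tight.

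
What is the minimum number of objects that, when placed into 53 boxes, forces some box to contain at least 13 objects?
n = (13 − 1)·53 + 1 = 637

By the generalised pigeonhole principle, to guarantee some box contains ≥ r objects we need more than (r − 1) · k objects total. Threshold: n = (r − 1) · k + 1. With r = 13 and k = 53: n = 12 · 53 + 1 = 636 + 1 = 637. For n = 636 = 12 · 53, we can put exactly 12 objects in every box, avoiding 13 in any single one — so 637 is tight.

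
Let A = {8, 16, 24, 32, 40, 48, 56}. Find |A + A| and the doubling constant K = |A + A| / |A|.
K = |A + A| / |A| = 13/7

Enumerate A + A = {a + b : a, b ∈ A}. With |A| = 7, there are |A|^2 = 49 ordered sum pairs; collecting distinct values, A + A = {16, 24, 32, 40, 48, 56, 64, 72, 80, 88, 96, 104, 112}, so |A + A| = 13. Thus K = 13/7. Here |A + A| = 2|A| − 1 = 13, the minimum possible — so K = 13/7 is minimal, which holds iff A is an arithmetic progression.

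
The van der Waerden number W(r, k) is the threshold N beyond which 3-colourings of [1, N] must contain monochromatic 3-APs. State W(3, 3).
W(3, 3) = 27

W(3, 3) = 27. The lower bound W(3, 3) > 26 comes from an explicit good 3-colouring of [1, 26]; the upper bound W(3, 3) ≤ 27 was verified by exhaustive search over 3-colourings of [1, 27].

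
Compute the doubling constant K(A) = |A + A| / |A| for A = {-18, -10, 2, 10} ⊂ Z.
K = |A + A| / |A| = 9/4

Enumerate A + A = {a + b : a, b ∈ A}. With |A| = 4, there are |A|^2 = 16 ordered sum pairs; collecting distinct values, A + A = {-36, -28, -20, -16, -8, 0, 4, 12, 20}, so |A + A| = 9. Thus K = 9/4. For comparison, the minimum possible |A + A| over all 4-element sets is 2·4 − 1 = 7 (so min K = 7/4), attained only by arithmetic progressions.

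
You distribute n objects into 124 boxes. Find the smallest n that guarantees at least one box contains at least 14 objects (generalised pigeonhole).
n = (14 − 1)·124 + 1 = 1613

By the generalised pigeonhole principle, to guarantee some box contains ≥ r objects we need more than (r − 1) · k objects total. Threshold: n = (r − 1) · k + 1. With r = 14 and k = 124: n = 13 · 124 + 1 = 1612 + 1 = 1613. For n = 1612 = 13 · 124, we can put exactly 13 objects in every box, avoiding 14 in any single one — so 1613 is tight.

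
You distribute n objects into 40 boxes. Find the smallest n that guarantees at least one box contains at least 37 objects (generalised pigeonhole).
n = (37 − 1)·40 + 1 = 1441

By the generalised pigeonhole principle, to guarantee some box contains ≥ r objects we need more than (r − 1) · k objects total. Threshold: n = (r − 1) · k + 1. With r = 37 and k = 40: n = 36 · 40 + 1 = 1440 + 1 = 1441. For n = 1440 = 36 · 40, we can put exactly 36 objects in every box, avoiding 37 in any single one — so 1441 is tight.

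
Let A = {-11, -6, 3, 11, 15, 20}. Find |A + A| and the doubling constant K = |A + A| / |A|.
K = |A + A| / |A| = 19/6

Enumerate A + A = {a + b : a, b ∈ A}. With |A| = 6, there are |A|^2 = 36 ordered sum pairs; collecting distinct values, A + A = {-22, -17, -12, -8, -3, 0, 4, 5, 6, 9, 14, 18, 22, 23, 26, 30, 31, 35, 40}, so |A + A| = 19. Thus K = 19/6. For comparison, the minimum possible |A + A| over all 6-element sets is 2·6 − 1 = 11 (so min K = 11/6), attained only by arithmetic progressions.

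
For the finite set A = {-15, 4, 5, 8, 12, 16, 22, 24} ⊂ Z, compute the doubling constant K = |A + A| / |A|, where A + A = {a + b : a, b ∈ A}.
K = |A + A| / |A| = 30/8 = 15/4

Enumerate A + A = {a + b : a, b ∈ A}. With |A| = 8, there are |A|^2 = 64 ordered sum pairs; collecting distinct values, A + A = {-30, -11, -10, -7, -3, 1, 7, 8, 9, 10, 12, 13, 16, 17, 20, 21, 24, 26, 27, 28, 29, 30, 32, 34, 36, 38, 40, 44, 46, 48}, so |A + A| = 30. Thus K = 30/8 = 15/4. For comparison, the minimum possible |A + A| over all 8-element sets is 2·8 − 1 = 15 (so min K = 15/8), attained only by arithmetic progressions.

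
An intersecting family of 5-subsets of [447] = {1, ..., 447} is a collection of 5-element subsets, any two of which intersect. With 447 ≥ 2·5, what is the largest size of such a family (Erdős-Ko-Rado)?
max |F| = C(446, 4) = 1626560885

The Erdős-Ko-Rado theorem states: for n ≥ 2k, an intersecting family of k-subsets of an n-element set has size at most C(n − 1, k − 1), with equality for 'star' families {A ⊆ [n] : |A| = k, i ∈ A} (fix an element i). For n = 447, k = 5: C(446, 4) = 1626560885.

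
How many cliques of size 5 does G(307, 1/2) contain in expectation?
E[# K_5] = C(307, 5) · (1/2)^C(5, 2) = 21993513156 / 2^10 = 5498378289/256 ≈ 21478040.191406

For each 5-subset S of vertices (there are C(307, 5) = 21993513156 such S), let X_S = 1 if S induces a K_5 (all C(5, 2) = 10 edges present). Then P(X_S = 1) = (1/2)^10 = 1/1024. By linearity of expectation, E[# K_5] = C(307, 5) · (1/2)^10 = 21993513156 / 1024 = 5498378289/256 ≈ 21478040.191406.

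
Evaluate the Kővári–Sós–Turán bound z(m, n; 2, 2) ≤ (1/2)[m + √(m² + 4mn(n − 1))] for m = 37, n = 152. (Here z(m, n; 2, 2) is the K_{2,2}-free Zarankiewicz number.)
z(37, 152; 2, 2) ≤ (1/2)[37 + √(37² + 4·37·152·151)] = (1/2)[37 + √3398265] = 940.2192

Kővári–Sós–Turán: let r_1, ..., r_37 be the row sums and z = Σ r_i the total number of 1s. Each pair of columns can share at most one row with both entries 1 (else a 2×2 all-ones block appears), so Σ_i C(r_i, 2) ≤ C(152, 2) = 11476. By convexity Σ_i C(r_i, 2) ≥ 37·C(z/37, 2) = z(z − 37)/(2·37), giving z² − 37z − 37·152·151 ≤ 0 and hence z ≤ (1/2)[37 + √(1369 + 4·849224)] = (1/2)[37 + √3398265] ≈ (1/2)(37 + 1843.4384) = 940.2192.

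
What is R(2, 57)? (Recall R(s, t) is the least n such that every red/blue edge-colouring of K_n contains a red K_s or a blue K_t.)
R(2, 57) = 57

R(2, k) = k for all k ≥ 2: in a 2-colouring of K_k, either some edge is red (a red K_2) or all edges are blue (a blue K_k). And K_{56} coloured all-blue has no blue K_57, so R(2, 57) > 56. Hence R(2, 57) = 57.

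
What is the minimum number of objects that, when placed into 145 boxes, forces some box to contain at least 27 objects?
n = (27 − 1)·145 + 1 = 3771

By the generalised pigeonhole principle, to guarantee some box contains ≥ r objects we need more than (r − 1) · k objects total. Threshold: n = (r − 1) · k + 1. With r = 27 and k = 145: n = 26 · 145 + 1 = 3770 + 1 = 3771. For n = 3770 = 26 · 145, we can put exactly 26 objects in every box, avoiding 27 in any single one — so 3771 is tight.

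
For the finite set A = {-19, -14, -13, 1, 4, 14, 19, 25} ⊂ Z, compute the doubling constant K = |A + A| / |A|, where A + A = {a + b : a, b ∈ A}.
K = |A + A| / |A| = 33/8

Enumerate A + A = {a + b : a, b ∈ A}. With |A| = 8, there are |A|^2 = 64 ordered sum pairs; collecting distinct values, A + A = {-38, -33, -32, -28, -27, -26, -18, -15, -13, -12, -10, -9, -5, 0, 1, 2, 5, 6, 8, 11, 12, 15, 18, 20, 23, 26, 28, 29, 33, 38, 39, 44, 50}, so |A + A| = 33. Thus K = 33/8. For comparison, the minimum possible |A + A| over all 8-element sets is 2·8 − 1 = 15 (so min K = 15/8), attained only by arithmetic progressions.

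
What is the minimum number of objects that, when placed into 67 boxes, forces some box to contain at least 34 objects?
n = (34 − 1)·67 + 1 = 2212

By the generalised pigeonhole principle, to guarantee some box contains ≥ r objects we need more than (r − 1) · k objects total. Threshold: n = (r − 1) · k + 1. With r = 34 and k = 67: n = 33 · 67 + 1 = 2211 + 1 = 2212. For n = 2211 = 33 · 67, we can put exactly 33 objects in every box, avoiding 34 in any single one — so 2212 is tight.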